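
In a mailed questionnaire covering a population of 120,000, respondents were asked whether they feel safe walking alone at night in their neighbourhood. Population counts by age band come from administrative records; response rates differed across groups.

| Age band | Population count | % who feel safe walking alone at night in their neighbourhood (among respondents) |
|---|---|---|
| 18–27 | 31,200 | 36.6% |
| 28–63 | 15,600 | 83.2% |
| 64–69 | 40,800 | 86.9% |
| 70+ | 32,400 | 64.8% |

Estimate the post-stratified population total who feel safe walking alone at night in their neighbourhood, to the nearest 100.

80,800

Estimated count per cell = population count × respondent percentage:
  18–27: 31,200 × 36.6% = 11419.2
  28–63: 15,600 × 83.2% = 12979.2
  64–69: 40,800 × 86.9% = 35455.2
  70+: 32,400 × 64.8% = 20995.2
Estimated total = 80848.8 → 80,800.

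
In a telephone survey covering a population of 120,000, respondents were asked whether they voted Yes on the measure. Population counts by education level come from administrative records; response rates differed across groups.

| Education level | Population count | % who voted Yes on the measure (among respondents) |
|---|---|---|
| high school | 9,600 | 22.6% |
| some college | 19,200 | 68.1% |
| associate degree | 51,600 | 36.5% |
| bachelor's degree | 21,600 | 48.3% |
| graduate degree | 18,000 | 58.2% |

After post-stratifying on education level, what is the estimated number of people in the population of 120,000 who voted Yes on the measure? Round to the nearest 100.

Apply each group's respondent rate to its population count:
  high school: 9,600 × 22.6% = 2169.6
  some college: 19,200 × 68.1% = 13075.2
  associate degree: 51,600 × 36.5% = 18,834
  bachelor's degree: 21,600 × 48.3% = 10432.8
  graduate degree: 18,000 × 58.2% = 10,476
Estimated total = 54987.6 → 55,000.

55,000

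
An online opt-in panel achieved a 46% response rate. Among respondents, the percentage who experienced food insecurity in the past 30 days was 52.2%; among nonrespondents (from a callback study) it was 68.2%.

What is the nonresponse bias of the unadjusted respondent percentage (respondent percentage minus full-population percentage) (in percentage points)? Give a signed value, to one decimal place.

-8.6 percentage points

Nonresponse fraction = 1 − 0.46 = 0.54.
Bias = (nonresponse fraction) × (respondent percentage − nonrespondent percentage)
     = 0.54 × (52.2 − 68.2) = 0.54 × -16 = -8.64.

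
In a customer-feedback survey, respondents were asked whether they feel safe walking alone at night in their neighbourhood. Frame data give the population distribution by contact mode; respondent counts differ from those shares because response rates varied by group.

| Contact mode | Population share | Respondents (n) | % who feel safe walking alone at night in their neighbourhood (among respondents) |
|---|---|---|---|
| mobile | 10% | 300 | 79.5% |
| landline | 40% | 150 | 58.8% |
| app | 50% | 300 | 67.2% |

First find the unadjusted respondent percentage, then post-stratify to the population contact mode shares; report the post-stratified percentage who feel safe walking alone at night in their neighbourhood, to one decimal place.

Without adjustment, the pooled respondent share is:
  (300/750)×79.5 + (150/750)×58.8 + (300/750)×67.2 = 70.44%
Post-stratifying to population shares instead:
  0.1×79.5 + 0.4×58.8 + 0.5×67.2 = 65.07%

65.1%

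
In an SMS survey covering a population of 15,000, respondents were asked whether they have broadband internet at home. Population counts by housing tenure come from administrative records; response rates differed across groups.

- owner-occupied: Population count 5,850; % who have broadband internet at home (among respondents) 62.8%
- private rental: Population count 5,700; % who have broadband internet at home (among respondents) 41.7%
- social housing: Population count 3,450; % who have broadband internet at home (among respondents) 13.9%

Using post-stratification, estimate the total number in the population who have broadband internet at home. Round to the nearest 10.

6,530

Estimated count per cell = population count × respondent percentage:
  owner-occupied: 5,850 × 62.8% = 3673.8
  private rental: 5,700 × 41.7% = 2376.9
  social housing: 3,450 × 13.9% = 479.55
Estimated total = 6530.25 → 6,530.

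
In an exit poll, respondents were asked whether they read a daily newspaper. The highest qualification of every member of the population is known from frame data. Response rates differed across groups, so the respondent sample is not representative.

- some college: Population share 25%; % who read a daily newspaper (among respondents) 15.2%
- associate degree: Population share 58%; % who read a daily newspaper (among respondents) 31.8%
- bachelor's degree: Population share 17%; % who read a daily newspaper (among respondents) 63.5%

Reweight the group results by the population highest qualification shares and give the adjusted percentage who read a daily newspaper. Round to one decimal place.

33.0%

Weight each group's respondent value by its population share:
  some college: 0.25 × 15.2 = 3.8
  associate degree: 0.58 × 31.8 = 18.444
  bachelor's degree: 0.17 × 63.5 = 10.795
Post-stratified estimate = 33.039 → 33.0%.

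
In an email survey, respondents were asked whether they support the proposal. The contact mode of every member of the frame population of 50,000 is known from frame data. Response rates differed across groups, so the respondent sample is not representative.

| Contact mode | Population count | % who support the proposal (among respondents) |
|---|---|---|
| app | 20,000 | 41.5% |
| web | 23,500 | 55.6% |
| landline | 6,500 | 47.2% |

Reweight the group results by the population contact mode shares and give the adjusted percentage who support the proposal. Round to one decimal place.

Each cell contributes population-share × respondent value:
  app: (20,000/50,000) × 41.5 = 16.6
  web: (23,500/50,000) × 55.6 = 26.132
  landline: (6,500/50,000) × 47.2 = 6.136
Post-stratified estimate = 48.868 → 48.9%.

48.9%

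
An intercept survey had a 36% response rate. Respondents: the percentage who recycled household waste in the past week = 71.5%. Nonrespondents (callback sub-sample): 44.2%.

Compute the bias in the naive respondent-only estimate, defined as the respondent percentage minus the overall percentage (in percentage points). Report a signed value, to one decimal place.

Nonresponse fraction = 1 − 0.36 = 0.64.
Bias = (nonresponse fraction) × (respondent percentage − nonrespondent percentage)
     = 0.64 × (71.5 − 44.2) = 0.64 × 27.3 = 17.472.

+17.5 percentage points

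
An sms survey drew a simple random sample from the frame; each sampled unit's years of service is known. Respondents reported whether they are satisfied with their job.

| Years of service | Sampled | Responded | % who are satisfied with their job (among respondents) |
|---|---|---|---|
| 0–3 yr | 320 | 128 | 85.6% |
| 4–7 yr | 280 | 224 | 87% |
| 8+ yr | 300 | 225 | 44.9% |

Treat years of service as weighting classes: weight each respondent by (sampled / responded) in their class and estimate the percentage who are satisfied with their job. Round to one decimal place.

72.5%

Class response rates: 0–3 yr 128/320 = 40%, 4–7 yr 224/280 = 80%, 8+ yr 225/300 = 75%.
Each respondent's weight = sampled/responded in their class; summing within a class gives n_sampled, so:
  0–3 yr: 320 × 85.6 = 27,392
  4–7 yr: 280 × 87 = 24,360
  8+ yr: 300 × 44.9 = 13,470
Adjusted estimate = 65,222 / 900 = 72.4689 → 72.5%.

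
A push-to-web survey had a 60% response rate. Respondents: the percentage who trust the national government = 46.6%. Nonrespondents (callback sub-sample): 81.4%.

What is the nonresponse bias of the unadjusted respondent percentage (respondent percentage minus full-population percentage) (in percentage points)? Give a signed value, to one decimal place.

Nonresponse fraction = 1 − 0.6 = 0.4.
Bias = (nonresponse fraction) × (respondent percentage − nonrespondent percentage)
     = 0.4 × (46.6 − 81.4) = 0.4 × -34.8 = -13.92.

-13.9 percentage points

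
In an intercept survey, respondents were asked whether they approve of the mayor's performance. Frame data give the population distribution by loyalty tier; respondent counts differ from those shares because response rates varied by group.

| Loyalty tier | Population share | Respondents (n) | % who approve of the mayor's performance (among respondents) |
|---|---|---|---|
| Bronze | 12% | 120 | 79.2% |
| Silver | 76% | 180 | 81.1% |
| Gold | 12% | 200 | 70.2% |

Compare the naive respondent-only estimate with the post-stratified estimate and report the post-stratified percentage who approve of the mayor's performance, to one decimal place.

79.6%

Unadjusted (pooled respondent) estimate weights by respondent counts:
  (120/500)×79.2 + (180/500)×81.1 + (200/500)×70.2 = 76.284%
Post-stratified estimate weights by population shares:
  0.12×79.2 + 0.76×81.1 + 0.12×70.2 = 79.564%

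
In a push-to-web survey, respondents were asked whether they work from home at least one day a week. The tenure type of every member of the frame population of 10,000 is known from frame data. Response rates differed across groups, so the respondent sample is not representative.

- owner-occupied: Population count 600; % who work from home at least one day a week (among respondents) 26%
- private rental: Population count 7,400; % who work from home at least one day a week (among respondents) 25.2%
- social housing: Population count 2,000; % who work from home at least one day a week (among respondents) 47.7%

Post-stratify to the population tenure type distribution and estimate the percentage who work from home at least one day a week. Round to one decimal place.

29.7%

Post-stratification weights by population share, not respondent share:
  owner-occupied: (600/10,000) × 26 = 1.56
  private rental: (7,400/10,000) × 25.2 = 18.648
  social housing: (2,000/10,000) × 47.7 = 9.54
Post-stratified estimate = 29.748 → 29.7%.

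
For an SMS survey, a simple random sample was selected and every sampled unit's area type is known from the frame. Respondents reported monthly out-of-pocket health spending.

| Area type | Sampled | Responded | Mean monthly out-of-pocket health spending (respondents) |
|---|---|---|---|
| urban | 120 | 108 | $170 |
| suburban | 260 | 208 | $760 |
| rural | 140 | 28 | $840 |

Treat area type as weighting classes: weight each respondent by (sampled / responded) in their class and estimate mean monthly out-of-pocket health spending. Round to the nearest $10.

$650

Class response rates: urban 108/120 = 90%, suburban 208/260 = 80%, rural 28/140 = 20%.
Each respondent's weight = sampled/responded in their class; summing within a class gives n_sampled, so:
  urban: 120 × 170 = 20,400
  suburban: 260 × 760 = 197,600
  rural: 140 × 840 = 117,600
Adjusted estimate = 335,600 / 520 = 645.385 → $650.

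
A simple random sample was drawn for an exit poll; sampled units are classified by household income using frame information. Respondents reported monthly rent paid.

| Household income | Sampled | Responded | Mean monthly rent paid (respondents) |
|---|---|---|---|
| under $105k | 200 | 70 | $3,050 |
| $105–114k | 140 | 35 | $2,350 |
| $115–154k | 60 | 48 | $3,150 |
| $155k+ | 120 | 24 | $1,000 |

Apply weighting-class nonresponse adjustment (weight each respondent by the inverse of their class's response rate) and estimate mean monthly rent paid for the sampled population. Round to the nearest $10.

Class response rates: under $105k 70/200 = 35%, $105–114k 35/140 = 25%, $115–154k 48/60 = 80%, $155k+ 24/120 = 20%.
With weight = n_sampled/n_responded per class, the weighted class total is n_sampled:
  under $105k: 200 × 3050 = 610,000
  $105–114k: 140 × 2350 = 329,000
  $115–154k: 60 × 3150 = 189,000
  $155k+: 120 × 1000 = 120,000
Adjusted estimate = 1,248,000 / 520 = 2400 → $2,400.

$2,400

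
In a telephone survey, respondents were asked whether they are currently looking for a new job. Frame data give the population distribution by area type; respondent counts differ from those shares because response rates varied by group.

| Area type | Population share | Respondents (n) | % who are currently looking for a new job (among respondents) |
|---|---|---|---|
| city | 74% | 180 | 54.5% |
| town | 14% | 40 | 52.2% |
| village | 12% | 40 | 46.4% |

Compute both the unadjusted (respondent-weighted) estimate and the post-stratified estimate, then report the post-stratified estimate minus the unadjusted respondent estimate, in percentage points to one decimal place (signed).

Naive respondent-only estimate (weights = respondent counts):
  (180/260)×54.5 + (40/260)×52.2 + (40/260)×46.4 = 52.9%
Post-stratified estimate weights by population shares:
  0.74×54.5 + 0.14×52.2 + 0.12×46.4 = 53.206%
Difference = 53.206 − 52.9 = 0.306 pp.

+0.3 percentage points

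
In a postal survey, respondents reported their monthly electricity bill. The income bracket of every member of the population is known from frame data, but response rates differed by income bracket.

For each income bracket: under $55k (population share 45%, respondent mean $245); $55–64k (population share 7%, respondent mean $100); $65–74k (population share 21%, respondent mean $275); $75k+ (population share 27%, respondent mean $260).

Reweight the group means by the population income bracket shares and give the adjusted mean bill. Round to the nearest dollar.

Weight each group's respondent value by its population share:
  under $55k: 0.45 × 245 = 110.25
  $55–64k: 0.07 × 100 = 7
  $65–74k: 0.21 × 275 = 57.75
  $75k+: 0.27 × 260 = 70.2
Post-stratified estimate = 245.2 → $245.

$245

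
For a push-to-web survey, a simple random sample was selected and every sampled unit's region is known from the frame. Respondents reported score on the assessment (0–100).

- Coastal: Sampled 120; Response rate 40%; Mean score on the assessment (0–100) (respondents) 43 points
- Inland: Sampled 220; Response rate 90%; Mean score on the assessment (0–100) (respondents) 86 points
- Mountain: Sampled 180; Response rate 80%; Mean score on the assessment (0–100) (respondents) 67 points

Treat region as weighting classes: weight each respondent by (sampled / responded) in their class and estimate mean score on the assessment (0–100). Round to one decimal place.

69.5

Weighting each respondent by the inverse class response rate inflates each class back to its sampled size, so the class weight is n_sampled:
  Coastal: 120 × 43 = 5160
  Inland: 220 × 86 = 18,920
  Mountain: 180 × 67 = 12,060
Adjusted estimate = 36,140 / 520 = 69.5 → 69.5.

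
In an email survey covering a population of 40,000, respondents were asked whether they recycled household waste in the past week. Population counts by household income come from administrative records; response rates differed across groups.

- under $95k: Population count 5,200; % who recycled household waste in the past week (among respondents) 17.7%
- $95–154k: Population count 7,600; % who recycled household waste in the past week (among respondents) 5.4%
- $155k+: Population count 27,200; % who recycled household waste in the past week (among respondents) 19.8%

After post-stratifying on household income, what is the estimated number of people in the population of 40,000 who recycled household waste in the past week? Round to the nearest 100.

6,700

Estimated count per cell = population count × respondent percentage:
  under $95k: 5,200 × 17.7% = 920.4
  $95–154k: 7,600 × 5.4% = 410.4
  $155k+: 27,200 × 19.8% = 5385.6
Estimated total = 6716.4 → 6,700.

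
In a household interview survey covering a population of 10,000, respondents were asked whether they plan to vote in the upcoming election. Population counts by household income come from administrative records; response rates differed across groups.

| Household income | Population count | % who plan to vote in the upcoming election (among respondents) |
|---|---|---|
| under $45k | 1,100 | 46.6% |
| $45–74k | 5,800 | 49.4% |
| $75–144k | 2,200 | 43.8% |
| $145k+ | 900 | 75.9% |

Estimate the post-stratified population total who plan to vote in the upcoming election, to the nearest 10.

Each cell contributes its population count × the respondent rate:
  under $45k: 1,100 × 46.6% = 512.6
  $45–74k: 5,800 × 49.4% = 2865.2
  $75–144k: 2,200 × 43.8% = 963.6
  $145k+: 900 × 75.9% = 683.1
Estimated total = 5024.5 → 5,020.

5,020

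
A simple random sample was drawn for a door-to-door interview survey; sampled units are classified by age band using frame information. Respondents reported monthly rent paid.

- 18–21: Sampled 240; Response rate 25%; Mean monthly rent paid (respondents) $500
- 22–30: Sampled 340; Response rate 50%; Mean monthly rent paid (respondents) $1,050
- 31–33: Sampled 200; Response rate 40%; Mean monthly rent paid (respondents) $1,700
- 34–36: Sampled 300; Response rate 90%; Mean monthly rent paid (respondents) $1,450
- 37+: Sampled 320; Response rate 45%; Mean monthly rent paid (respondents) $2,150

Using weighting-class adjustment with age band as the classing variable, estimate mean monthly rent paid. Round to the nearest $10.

Weighting each respondent by the inverse class response rate inflates each class back to its sampled size, so the class weight is n_sampled:
  18–21: 240 × 500 = 120,000
  22–30: 340 × 1050 = 357,000
  31–33: 200 × 1700 = 340,000
  34–36: 300 × 1450 = 435,000
  37+: 320 × 2150 = 688,000
Adjusted estimate = 1,940,000 / 1,400 = 1385.71 → $1,390.

$1,390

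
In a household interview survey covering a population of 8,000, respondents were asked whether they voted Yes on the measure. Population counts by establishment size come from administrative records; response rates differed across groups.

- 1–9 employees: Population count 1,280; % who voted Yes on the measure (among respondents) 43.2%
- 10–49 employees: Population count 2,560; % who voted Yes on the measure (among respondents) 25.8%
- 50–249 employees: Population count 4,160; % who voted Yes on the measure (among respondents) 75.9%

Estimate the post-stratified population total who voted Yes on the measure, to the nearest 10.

4,370

Each cell contributes its population count × the respondent rate:
  1–9 employees: 1,280 × 43.2% = 552.96
  10–49 employees: 2,560 × 25.8% = 660.48
  50–249 employees: 4,160 × 75.9% = 3157.44
Estimated total = 4370.88 → 4,370.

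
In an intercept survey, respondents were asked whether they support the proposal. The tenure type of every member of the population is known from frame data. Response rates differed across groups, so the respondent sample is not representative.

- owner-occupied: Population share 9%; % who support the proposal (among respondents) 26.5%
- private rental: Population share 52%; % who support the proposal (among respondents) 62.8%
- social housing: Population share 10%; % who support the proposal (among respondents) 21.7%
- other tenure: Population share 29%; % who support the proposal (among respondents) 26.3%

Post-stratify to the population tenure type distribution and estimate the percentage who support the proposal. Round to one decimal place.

Each cell contributes population-share × respondent value:
  owner-occupied: 0.09 × 26.5 = 2.385
  private rental: 0.52 × 62.8 = 32.656
  social housing: 0.1 × 21.7 = 2.17
  other tenure: 0.29 × 26.3 = 7.627
Post-stratified estimate = 44.838 → 44.8%.

44.8%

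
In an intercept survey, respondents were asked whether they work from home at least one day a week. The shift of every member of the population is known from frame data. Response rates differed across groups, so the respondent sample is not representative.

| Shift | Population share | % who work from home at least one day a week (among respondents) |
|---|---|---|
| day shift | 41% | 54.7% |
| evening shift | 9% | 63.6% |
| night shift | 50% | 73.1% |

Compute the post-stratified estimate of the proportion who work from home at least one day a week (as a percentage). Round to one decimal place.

Post-stratification weights by population share, not respondent share:
  day shift: 0.41 × 54.7 = 22.427
  evening shift: 0.09 × 63.6 = 5.724
  night shift: 0.5 × 73.1 = 36.55
Post-stratified estimate = 64.701 → 64.7%.

64.7%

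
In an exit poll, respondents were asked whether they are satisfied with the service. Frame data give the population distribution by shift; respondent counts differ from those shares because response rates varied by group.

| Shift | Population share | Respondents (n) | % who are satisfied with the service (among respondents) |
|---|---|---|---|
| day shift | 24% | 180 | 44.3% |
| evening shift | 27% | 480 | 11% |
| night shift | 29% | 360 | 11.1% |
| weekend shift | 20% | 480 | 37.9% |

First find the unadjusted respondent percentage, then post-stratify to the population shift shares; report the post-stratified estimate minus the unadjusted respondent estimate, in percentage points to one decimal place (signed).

+0.8 percentage points

Naive respondent-only estimate (weights = respondent counts):
  (180/1500)×44.3 + (480/1500)×11 + (360/1500)×11.1 + (480/1500)×37.9 = 23.628%
Post-stratifying to population shares instead:
  0.24×44.3 + 0.27×11 + 0.29×11.1 + 0.2×37.9 = 24.401%
Difference = 24.401 − 23.628 = 0.773 pp.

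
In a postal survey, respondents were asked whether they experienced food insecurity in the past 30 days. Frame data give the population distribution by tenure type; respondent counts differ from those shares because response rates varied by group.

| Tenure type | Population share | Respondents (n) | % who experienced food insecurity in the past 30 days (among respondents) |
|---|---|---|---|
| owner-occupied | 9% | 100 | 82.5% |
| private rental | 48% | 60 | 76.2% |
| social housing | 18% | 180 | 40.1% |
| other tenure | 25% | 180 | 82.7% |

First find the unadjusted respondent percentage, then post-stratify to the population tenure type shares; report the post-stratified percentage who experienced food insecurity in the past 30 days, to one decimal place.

71.9%

Naive respondent-only estimate (weights = respondent counts):
  (100/520)×82.5 + (60/520)×76.2 + (180/520)×40.1 + (180/520)×82.7 = 67.1654%
Reweighting by population tenure type shares:
  0.09×82.5 + 0.48×76.2 + 0.18×40.1 + 0.25×82.7 = 71.894%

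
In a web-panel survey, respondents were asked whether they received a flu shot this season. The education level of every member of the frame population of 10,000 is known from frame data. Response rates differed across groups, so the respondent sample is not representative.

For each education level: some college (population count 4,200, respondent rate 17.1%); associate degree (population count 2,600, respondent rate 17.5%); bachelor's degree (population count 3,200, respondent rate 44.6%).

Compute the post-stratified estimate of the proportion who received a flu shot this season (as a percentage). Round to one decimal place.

Each cell contributes population-share × respondent value:
  some college: (4,200/10,000) × 17.1 = 7.182
  associate degree: (2,600/10,000) × 17.5 = 4.55
  bachelor's degree: (3,200/10,000) × 44.6 = 14.272
Post-stratified estimate = 26.004 → 26.0%.

26.0%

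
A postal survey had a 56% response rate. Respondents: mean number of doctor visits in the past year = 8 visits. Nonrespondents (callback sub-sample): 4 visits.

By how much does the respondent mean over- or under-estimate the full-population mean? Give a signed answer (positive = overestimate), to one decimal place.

+1.8

Nonresponse fraction = 1 − 0.56 = 0.44.
Bias = (nonresponse fraction) × (respondent mean − nonrespondent mean)
     = 0.44 × (8 − 4) = 0.44 × 4 = 1.76.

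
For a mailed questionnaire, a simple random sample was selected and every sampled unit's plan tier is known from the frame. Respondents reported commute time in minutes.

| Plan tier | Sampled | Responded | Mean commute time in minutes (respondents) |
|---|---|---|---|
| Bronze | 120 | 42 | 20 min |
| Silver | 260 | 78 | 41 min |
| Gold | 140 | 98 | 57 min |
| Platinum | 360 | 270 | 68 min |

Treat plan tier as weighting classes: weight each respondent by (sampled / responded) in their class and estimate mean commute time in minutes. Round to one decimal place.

Class response rates: Bronze 42/120 = 35%, Silver 78/260 = 30%, Gold 98/140 = 70%, Platinum 270/360 = 75%.
Inverse-response-rate weighting restores each class to its sampled count, so class totals weight by n_sampled:
  Bronze: 120 × 20 = 2400
  Silver: 260 × 41 = 10,660
  Gold: 140 × 57 = 7980
  Platinum: 360 × 68 = 24,480
Adjusted estimate = 45,520 / 880 = 51.7273 → 51.7.

51.7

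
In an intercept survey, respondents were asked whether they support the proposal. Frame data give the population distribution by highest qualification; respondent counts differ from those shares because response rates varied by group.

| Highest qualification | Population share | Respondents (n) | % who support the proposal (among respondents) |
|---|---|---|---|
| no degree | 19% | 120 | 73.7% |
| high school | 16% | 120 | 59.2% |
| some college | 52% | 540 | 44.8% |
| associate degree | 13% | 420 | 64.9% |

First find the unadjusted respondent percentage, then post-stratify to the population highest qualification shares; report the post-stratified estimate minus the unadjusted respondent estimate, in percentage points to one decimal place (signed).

Unadjusted (pooled respondent) estimate weights by respondent counts:
  (120/1200)×73.7 + (120/1200)×59.2 + (540/1200)×44.8 + (420/1200)×64.9 = 56.165%
Reweighting by population highest qualification shares:
  0.19×73.7 + 0.16×59.2 + 0.52×44.8 + 0.13×64.9 = 55.208%
Difference = 55.208 − 56.165 = -0.957 pp.

-1.0 percentage points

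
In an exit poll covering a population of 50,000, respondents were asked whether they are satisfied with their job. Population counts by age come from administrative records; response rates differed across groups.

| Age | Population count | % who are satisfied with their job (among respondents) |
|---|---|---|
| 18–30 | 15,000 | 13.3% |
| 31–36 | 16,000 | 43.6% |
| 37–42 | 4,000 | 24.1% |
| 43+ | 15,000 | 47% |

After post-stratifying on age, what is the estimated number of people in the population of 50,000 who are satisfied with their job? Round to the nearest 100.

17,000

Apply each group's respondent rate to its population count:
  18–30: 15,000 × 13.3% = 1995
  31–36: 16,000 × 43.6% = 6976
  37–42: 4,000 × 24.1% = 964
  43+: 15,000 × 47% = 7050
Estimated total = 16,985 → 17,000.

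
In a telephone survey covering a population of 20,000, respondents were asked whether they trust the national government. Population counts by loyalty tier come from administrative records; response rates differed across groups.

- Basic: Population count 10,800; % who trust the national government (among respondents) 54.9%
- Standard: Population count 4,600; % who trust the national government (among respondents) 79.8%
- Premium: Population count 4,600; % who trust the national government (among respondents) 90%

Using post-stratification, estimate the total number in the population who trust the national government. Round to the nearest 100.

13,700

Estimated count per cell = population count × respondent percentage:
  Basic: 10,800 × 54.9% = 5929.2
  Standard: 4,600 × 79.8% = 3670.8
  Premium: 4,600 × 90% = 4140
Estimated total = 13,740 → 13,700.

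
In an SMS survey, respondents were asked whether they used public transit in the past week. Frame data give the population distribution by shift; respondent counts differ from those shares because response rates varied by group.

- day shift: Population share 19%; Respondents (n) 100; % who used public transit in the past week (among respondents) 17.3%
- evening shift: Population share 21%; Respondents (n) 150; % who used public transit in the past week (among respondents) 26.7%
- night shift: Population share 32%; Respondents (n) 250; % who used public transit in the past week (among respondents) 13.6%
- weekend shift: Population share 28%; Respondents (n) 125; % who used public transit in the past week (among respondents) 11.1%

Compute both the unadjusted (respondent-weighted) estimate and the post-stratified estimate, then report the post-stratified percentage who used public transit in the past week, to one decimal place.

16.4%

Naive respondent-only estimate (weights = respondent counts):
  (100/625)×17.3 + (150/625)×26.7 + (250/625)×13.6 + (125/625)×11.1 = 16.836%
Post-stratified estimate weights by population shares:
  0.19×17.3 + 0.21×26.7 + 0.32×13.6 + 0.28×11.1 = 16.354%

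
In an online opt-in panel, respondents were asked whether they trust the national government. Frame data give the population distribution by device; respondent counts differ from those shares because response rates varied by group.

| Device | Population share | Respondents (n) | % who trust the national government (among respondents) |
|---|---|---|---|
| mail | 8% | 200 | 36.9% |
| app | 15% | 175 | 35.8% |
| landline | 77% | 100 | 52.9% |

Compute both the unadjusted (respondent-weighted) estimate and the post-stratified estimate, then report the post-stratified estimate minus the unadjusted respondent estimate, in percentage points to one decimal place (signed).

Without adjustment, the pooled respondent share is:
  (200/475)×36.9 + (175/475)×35.8 + (100/475)×52.9 = 39.8632%
Post-stratifying to population shares instead:
  0.08×36.9 + 0.15×35.8 + 0.77×52.9 = 49.055%
Difference = 49.055 − 39.8632 = 9.1918 pp.

+9.2 percentage points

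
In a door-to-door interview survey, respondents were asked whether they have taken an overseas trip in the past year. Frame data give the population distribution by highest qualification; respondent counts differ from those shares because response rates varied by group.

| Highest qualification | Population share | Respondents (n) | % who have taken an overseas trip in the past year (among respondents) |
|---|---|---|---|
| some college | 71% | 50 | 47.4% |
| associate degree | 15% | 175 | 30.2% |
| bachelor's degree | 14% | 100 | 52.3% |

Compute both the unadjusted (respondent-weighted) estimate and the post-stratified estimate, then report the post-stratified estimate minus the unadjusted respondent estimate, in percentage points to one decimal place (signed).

+5.9 percentage points

Unadjusted (pooled respondent) estimate weights by respondent counts:
  (50/325)×47.4 + (175/325)×30.2 + (100/325)×52.3 = 39.6462%
Reweighting by population highest qualification shares:
  0.71×47.4 + 0.15×30.2 + 0.14×52.3 = 45.506%
Difference = 45.506 − 39.6462 = 5.8598 pp.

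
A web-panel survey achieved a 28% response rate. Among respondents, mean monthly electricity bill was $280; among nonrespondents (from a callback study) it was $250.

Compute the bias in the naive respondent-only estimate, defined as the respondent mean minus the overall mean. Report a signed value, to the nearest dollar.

Nonresponse fraction = 1 − 0.28 = 0.72.
Bias = (nonresponse fraction) × (respondent mean − nonrespondent mean)
     = 0.72 × (280 − 250) = 0.72 × 30 = 21.6.

+$22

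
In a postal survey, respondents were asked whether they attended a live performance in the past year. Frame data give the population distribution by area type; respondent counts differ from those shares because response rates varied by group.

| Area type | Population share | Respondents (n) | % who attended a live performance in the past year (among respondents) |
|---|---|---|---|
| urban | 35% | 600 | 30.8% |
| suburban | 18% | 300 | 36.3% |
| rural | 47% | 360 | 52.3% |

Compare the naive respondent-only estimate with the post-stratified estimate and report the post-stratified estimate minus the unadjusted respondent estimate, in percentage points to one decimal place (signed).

Unadjusted (pooled respondent) estimate weights by respondent counts:
  (600/1260)×30.8 + (300/1260)×36.3 + (360/1260)×52.3 = 38.2524%
Reweighting by population area type shares:
  0.35×30.8 + 0.18×36.3 + 0.47×52.3 = 41.895%
Difference = 41.895 − 38.2524 = 3.6426 pp.

+3.6 percentage points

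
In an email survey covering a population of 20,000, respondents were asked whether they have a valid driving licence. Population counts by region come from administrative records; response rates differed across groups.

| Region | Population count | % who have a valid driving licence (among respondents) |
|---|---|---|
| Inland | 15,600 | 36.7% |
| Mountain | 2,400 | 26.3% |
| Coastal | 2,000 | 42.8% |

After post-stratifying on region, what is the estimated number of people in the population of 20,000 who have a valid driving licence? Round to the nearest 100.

7,200

Each cell contributes its population count × the respondent rate:
  Inland: 15,600 × 36.7% = 5725.2
  Mountain: 2,400 × 26.3% = 631.2
  Coastal: 2,000 × 42.8% = 856
Estimated total = 7212.4 → 7,200.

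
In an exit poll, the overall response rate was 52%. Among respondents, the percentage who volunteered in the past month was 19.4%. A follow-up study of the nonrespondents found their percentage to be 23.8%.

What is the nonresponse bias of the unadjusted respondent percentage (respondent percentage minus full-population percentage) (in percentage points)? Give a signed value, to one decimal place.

-2.1 percentage points

Nonresponse fraction = 1 − 0.52 = 0.48.
Bias = (nonresponse fraction) × (respondent percentage − nonrespondent percentage)
     = 0.48 × (19.4 − 23.8) = 0.48 × -4.4 = -2.112.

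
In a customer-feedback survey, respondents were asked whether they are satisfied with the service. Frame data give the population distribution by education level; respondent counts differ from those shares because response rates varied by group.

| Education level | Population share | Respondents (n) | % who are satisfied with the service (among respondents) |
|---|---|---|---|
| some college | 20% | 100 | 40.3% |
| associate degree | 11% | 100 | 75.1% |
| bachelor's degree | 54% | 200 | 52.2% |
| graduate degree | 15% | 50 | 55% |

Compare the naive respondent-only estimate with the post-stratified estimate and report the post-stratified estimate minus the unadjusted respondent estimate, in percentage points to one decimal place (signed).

-2.2 percentage points

Unadjusted (pooled respondent) estimate weights by respondent counts:
  (100/450)×40.3 + (100/450)×75.1 + (200/450)×52.2 + (50/450)×55 = 54.9556%
Post-stratified estimate weights by population shares:
  0.2×40.3 + 0.11×75.1 + 0.54×52.2 + 0.15×55 = 52.759%
Difference = 52.759 − 54.9556 = -2.1966 pp.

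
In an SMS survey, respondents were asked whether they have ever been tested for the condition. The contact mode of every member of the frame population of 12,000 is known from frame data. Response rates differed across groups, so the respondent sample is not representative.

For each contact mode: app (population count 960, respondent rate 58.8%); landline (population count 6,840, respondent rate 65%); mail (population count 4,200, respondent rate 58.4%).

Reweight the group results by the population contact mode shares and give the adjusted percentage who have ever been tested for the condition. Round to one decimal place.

62.2%

Reweight to the known contact mode distribution:
  app: (960/12,000) × 58.8 = 4.704
  landline: (6,840/12,000) × 65 = 37.05
  mail: (4,200/12,000) × 58.4 = 20.44
Post-stratified estimate = 62.194 → 62.2%.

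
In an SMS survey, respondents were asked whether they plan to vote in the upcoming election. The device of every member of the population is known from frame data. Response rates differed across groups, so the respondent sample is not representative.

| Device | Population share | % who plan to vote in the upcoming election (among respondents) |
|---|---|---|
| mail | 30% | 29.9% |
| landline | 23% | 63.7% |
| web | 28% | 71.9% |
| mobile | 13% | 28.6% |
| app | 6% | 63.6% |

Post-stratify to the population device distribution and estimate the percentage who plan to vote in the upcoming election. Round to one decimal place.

51.3%

Post-stratification weights by population share, not respondent share:
  mail: 0.3 × 29.9 = 8.97
  landline: 0.23 × 63.7 = 14.651
  web: 0.28 × 71.9 = 20.132
  mobile: 0.13 × 28.6 = 3.718
  app: 0.06 × 63.6 = 3.816
Post-stratified estimate = 51.287 → 51.3%.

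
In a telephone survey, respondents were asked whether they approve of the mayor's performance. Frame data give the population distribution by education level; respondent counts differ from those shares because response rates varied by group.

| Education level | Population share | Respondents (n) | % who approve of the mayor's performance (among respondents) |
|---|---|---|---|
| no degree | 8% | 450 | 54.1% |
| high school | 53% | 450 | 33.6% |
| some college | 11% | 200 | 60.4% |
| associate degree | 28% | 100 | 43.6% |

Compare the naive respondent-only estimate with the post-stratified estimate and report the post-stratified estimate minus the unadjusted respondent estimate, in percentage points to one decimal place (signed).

Unadjusted (pooled respondent) estimate weights by respondent counts:
  (450/1200)×54.1 + (450/1200)×33.6 + (200/1200)×60.4 + (100/1200)×43.6 = 46.5875%
Post-stratified estimate weights by population shares:
  0.08×54.1 + 0.53×33.6 + 0.11×60.4 + 0.28×43.6 = 40.988%
Difference = 40.988 − 46.5875 = -5.5995 pp.

-5.6 percentage points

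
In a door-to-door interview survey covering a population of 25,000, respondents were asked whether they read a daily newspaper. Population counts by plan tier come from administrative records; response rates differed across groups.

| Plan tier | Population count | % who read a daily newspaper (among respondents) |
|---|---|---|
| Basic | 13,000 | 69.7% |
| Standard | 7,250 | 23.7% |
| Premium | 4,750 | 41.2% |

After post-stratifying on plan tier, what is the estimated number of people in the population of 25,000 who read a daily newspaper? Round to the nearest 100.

12,700

Apply each group's respondent rate to its population count:
  Basic: 13,000 × 69.7% = 9061
  Standard: 7,250 × 23.7% = 1718.25
  Premium: 4,750 × 41.2% = 1957
Estimated total = 12736.2 → 12,700.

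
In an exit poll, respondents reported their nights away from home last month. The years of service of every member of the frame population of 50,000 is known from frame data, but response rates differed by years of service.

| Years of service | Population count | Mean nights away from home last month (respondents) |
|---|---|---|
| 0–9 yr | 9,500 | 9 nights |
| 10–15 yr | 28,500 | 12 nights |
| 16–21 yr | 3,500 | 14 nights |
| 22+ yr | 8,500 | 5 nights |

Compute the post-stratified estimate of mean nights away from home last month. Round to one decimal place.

Each cell contributes population-share × respondent value:
  0–9 yr: (9,500/50,000) × 9 = 1.71
  10–15 yr: (28,500/50,000) × 12 = 6.84
  16–21 yr: (3,500/50,000) × 14 = 0.98
  22+ yr: (8,500/50,000) × 5 = 0.85
Post-stratified estimate = 10.38 → 10.4.

10.4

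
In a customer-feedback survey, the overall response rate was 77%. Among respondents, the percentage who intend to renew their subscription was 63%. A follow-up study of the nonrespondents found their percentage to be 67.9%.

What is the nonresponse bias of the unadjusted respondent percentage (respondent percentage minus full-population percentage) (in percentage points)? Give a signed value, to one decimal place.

Nonresponse fraction = 1 − 0.77 = 0.23.
Bias = (nonresponse fraction) × (respondent percentage − nonrespondent percentage)
     = 0.23 × (63 − 67.9) = 0.23 × -4.9 = -1.127.

-1.1 percentage points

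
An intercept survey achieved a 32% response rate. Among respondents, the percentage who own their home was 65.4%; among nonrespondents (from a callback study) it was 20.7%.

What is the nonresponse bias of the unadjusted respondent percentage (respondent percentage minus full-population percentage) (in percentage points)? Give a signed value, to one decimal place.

Nonresponse fraction = 1 − 0.32 = 0.68.
Bias = (nonresponse fraction) × (respondent percentage − nonrespondent percentage)
     = 0.68 × (65.4 − 20.7) = 0.68 × 44.7 = 30.396.

+30.4 percentage points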